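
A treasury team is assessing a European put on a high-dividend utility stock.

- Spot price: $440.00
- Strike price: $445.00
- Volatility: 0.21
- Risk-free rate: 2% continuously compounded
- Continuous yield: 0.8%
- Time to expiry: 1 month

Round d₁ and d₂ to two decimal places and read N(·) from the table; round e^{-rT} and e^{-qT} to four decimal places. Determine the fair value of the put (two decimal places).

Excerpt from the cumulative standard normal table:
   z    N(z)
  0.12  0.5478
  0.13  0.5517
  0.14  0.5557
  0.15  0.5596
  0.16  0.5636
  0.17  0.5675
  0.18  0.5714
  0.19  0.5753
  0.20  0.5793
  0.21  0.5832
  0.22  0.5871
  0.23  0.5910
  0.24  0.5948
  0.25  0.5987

T = 0.08333;  σ√T = 0.0606
d₁ = [ln(440/445) + (0.02 − 0.008 + ½·0.21²)·0.08333] / (σ√T) = (-0.0113 + 0.0028) / 0.0606 = -0.1396 ≈ -0.14
d₂ = -0.1396 − 0.0606 = -0.2002 ≈ -0.20
e^(−qT) = e^(−0.008·0.08333) = 0.9993;  e^(−rT) = e^(−0.02·0.08333) = 0.9983
N(−d₂) = N(0.20) = 0.5793;  N(−d₁) = N(0.14) = 0.5557
P = 445·0.9983·0.5793 − 440·0.9993·0.5557 = 257.3503 − 244.3368 = 13.0134

$13.01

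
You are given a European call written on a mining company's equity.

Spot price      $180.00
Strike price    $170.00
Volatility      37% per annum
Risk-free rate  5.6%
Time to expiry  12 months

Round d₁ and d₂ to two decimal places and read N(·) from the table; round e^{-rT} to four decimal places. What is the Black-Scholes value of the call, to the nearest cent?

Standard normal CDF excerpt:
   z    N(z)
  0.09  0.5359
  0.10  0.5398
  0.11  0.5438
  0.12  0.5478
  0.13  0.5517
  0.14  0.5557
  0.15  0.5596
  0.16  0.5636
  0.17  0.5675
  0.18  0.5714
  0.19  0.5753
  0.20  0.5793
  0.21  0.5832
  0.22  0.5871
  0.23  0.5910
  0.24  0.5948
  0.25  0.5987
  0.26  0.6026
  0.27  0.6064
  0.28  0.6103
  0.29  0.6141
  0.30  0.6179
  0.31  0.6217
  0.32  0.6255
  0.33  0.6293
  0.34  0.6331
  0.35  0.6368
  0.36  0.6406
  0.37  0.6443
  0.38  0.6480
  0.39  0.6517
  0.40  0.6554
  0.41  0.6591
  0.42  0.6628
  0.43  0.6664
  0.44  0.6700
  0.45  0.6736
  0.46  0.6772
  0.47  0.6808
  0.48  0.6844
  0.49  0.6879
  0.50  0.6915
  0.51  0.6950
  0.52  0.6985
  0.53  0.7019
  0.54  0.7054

$35.77

σ√T = 0.37 × 1.0000 = 0.3700
d₁ = [ln(180/170) + (0.056 + 0.37²/2)·1] / 0.3700 = [0.0572 + 0.1245] / 0.3700 = 0.4908 which rounds to 0.49
d₂ = d₁ − σ√T = 0.4908 − 0.3700 = 0.1208 which rounds to 0.12
exp(−rT) = exp(−0.056·1) = 0.9455
N(d₁) = N(0.49) = 0.6879;  N(d₂) = N(0.12) = 0.5478
C = 180·0.6879 − 170·0.9455·0.5478 = 123.8220 − 88.0506 = 35.7714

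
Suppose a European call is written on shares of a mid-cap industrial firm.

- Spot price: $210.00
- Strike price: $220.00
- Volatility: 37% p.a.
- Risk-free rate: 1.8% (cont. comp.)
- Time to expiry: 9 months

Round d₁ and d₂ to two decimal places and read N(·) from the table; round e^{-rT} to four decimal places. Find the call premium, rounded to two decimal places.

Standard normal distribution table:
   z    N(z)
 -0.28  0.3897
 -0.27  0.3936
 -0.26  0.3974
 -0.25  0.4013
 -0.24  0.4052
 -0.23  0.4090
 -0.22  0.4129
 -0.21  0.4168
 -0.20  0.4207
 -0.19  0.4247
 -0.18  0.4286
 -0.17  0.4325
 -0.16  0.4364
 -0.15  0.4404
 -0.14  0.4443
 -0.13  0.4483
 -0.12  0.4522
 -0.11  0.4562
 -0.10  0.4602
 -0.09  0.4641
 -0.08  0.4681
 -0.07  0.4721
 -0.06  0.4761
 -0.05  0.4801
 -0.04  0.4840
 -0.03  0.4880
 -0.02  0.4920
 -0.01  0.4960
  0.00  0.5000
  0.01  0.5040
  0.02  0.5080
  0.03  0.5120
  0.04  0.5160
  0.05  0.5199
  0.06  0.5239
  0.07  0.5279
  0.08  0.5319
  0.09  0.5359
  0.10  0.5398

T = 0.75;  σ√T = 0.3204
ln(S/K) + (r + σ²/2)T = ln(210/220) + (0.018 + 0.37²/2)·0.75 = -0.0465 + 0.0648 = 0.0183
d₁ = 0.0183 / 0.3204 = 0.0572 → 0.06
d₂ = d₁ − σ√T = 0.0572 − 0.3204 = -0.2633 → -0.26
e^(−rT) = e^(−0.018·0.75) = 0.9866
N(d₁) = N(0.06) = 0.5239;  N(d₂) = N(-0.26) = 0.3974
C = 210·0.5239 − 220·0.9866·0.3974 = 110.0190 − 86.2565 = 23.7625

$23.76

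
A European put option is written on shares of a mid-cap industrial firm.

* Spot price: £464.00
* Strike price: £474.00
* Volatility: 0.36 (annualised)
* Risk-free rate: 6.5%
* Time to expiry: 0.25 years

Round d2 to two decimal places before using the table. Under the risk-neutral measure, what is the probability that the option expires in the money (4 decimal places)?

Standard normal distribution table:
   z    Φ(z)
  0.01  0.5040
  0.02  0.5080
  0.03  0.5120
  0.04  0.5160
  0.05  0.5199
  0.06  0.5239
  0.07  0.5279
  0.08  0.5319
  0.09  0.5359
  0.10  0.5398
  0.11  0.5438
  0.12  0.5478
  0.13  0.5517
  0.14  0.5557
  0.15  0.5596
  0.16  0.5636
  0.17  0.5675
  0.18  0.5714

σ√T = 0.36·√0.25 = 0.1800
d₁ = [ln(464/474) + (0.065 + 0.36²/2)·0.25] / 0.1800 = [-0.0213 + 0.0324] / 0.1800 = 0.0618 ⇒ 0.06
d₂ = d₁ − σ√T = 0.0618 − 0.1800 = -0.1182 ⇒ -0.12
Pr(exercise) under Q = N(−d₂) = N(0.12) = 0.5478

0.5478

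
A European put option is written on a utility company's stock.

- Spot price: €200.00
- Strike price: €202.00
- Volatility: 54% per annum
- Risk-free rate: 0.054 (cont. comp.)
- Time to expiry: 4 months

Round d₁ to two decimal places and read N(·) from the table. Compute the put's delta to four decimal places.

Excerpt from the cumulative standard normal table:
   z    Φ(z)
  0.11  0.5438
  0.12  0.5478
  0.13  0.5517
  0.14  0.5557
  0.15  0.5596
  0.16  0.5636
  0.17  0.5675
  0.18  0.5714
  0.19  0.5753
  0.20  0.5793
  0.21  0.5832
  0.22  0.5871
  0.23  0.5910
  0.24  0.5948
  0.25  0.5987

-0.4286

T = 0.3333;  σ√T = 0.3118
d₁ = [ln(200/202) + (0.054 + ½·0.54²)·0.3333] / (σ√T) = (-0.0100 + 0.0666) / 0.3118 = 0.1817 ≈ 0.18
N(d₁) = N(0.18) = 0.5714
Δ_put = N(d₁) − 1 = 0.5714 − 1 = -0.4286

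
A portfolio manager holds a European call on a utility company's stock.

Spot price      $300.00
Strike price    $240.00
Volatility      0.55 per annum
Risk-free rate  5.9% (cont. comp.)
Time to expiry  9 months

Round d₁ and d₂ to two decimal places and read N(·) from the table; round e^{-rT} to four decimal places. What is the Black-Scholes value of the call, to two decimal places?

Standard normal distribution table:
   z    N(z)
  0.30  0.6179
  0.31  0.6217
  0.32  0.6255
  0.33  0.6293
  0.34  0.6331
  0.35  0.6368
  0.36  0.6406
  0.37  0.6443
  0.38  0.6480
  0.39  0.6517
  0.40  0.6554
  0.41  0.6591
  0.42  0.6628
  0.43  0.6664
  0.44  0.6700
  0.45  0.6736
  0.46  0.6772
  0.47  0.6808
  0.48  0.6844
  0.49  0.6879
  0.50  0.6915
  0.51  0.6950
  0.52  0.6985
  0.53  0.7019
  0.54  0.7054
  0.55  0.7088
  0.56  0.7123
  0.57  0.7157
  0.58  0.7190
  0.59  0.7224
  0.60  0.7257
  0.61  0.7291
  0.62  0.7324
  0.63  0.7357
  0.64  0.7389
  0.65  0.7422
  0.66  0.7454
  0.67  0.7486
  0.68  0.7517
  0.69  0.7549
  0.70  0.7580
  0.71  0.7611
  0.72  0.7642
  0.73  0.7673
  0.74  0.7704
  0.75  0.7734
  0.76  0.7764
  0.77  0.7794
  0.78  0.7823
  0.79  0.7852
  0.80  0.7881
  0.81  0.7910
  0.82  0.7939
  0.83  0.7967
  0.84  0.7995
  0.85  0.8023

T = 0.75;  σ√T = 0.4763
d₁ = [ln(300/240) + (0.059 + ½·0.55²)·0.75] / (σ√T) = (0.2231 + 0.1577) / 0.4763 = 0.7995 ⇒ 0.80
d₂ = 0.7995 − 0.4763 = 0.3232 ⇒ 0.32
exp(−rT) = exp(−0.059·0.75) = 0.9567
N(d₁) = N(0.80) = 0.7881;  N(d₂) = N(0.32) = 0.6255
C = 300·0.7881 − 240·0.9567·0.6255 = 236.4300 − 143.6198 = 92.8102

$92.81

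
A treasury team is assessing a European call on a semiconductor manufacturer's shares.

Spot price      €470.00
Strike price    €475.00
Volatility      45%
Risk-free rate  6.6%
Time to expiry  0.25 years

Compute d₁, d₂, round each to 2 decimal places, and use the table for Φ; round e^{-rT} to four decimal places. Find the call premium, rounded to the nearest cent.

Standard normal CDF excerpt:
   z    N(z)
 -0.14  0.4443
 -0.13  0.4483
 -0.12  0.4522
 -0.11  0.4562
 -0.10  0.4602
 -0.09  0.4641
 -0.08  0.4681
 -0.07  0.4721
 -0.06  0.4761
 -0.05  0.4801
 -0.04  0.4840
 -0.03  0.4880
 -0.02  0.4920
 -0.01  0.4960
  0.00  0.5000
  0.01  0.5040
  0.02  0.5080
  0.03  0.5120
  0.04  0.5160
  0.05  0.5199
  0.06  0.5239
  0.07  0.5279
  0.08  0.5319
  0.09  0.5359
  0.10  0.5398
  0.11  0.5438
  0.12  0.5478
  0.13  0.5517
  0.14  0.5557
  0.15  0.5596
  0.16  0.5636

€44.35

σ√T = 0.45·√0.25 = 0.2250
d₁ = [ln(470/475) + (0.066 + ½·0.45²)·0.25] / (σ√T) = (-0.0106 + 0.0418) / 0.2250 = 0.1388 which rounds to 0.14
d₂ = 0.1388 − 0.2250 = -0.0862 which rounds to -0.09
e^(−rT) = e^(−0.066·0.25) = 0.9836
N(d₁) = N(0.14) = 0.5557;  N(d₂) = N(-0.09) = 0.4641
C = 470·0.5557 − 475·0.9836·0.4641 = 261.1790 − 216.8322 = 44.3468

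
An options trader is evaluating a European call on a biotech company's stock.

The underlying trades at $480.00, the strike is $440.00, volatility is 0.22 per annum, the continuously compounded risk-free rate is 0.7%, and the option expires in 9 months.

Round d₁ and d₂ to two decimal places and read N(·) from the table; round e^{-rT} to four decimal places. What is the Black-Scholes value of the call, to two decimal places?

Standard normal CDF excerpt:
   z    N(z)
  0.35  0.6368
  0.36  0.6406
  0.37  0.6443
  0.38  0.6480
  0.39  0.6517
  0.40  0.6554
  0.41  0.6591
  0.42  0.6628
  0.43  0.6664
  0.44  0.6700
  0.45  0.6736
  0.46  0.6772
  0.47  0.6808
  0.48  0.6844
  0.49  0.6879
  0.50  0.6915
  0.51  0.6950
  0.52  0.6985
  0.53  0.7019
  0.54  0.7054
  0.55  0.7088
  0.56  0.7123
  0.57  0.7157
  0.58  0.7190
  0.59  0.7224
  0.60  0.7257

σ√T = 0.22 × 0.8660 = 0.1905
d₁ = [ln(480/440) + (0.007 + 0.22²/2)·0.75] / 0.1905 = [0.0870 + 0.0234] / 0.1905 = 0.5795 → 0.58
d₂ = d₁ − σ√T = 0.5795 − 0.1905 = 0.3890 → 0.39
e^(−rT) = e^(−0.007·0.75) = 0.9948
C = 480·N(0.58) − 440·0.9948·N(0.39) = 480·0.7190 − 440·0.9948·0.6517 = 345.1200 − 285.2569 = 59.8631

$59.86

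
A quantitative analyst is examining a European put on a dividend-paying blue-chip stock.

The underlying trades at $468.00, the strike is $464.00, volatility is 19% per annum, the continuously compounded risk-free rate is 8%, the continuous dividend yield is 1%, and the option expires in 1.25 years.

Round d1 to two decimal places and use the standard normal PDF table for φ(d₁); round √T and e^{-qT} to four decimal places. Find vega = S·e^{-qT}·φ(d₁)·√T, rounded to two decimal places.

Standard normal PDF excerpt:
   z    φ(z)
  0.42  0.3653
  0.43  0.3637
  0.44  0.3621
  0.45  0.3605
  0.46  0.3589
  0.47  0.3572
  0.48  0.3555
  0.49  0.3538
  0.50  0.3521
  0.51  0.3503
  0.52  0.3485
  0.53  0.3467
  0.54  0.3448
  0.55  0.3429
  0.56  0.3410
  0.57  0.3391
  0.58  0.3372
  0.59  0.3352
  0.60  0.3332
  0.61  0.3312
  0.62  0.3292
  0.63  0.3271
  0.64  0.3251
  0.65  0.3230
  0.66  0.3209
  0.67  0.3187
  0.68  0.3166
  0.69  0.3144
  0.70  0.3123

T = 1.25;  σ√T = 0.2124
ln(S/K) + (r − q + σ²/2)T = ln(468/464) + (0.08 − 0.01 + 0.19²/2)·1.25 = 0.0086 + 0.1101 = 0.1186
d₁ = 0.1186 / 0.2124 = 0.5585 → 0.56
√T = √1.25 = 1.1180
φ(d₁) = φ(0.56) = 0.3410
e^(−qT) = e^(−0.01·1.25) = 0.9876
vega = S·e^(−qT)·φ(d₁)·√T = 468·0.9876·0.3410·1.1180 = 176.2070

176.21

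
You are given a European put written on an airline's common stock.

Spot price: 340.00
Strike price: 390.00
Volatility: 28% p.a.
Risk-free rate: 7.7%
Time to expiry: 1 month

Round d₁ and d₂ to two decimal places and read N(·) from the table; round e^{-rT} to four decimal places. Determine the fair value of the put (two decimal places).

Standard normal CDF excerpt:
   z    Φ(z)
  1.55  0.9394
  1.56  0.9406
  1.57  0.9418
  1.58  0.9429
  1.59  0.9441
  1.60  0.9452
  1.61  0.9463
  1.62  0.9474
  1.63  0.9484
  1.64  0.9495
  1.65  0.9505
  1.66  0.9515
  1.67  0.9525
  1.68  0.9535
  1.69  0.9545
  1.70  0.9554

48.12

σ√T = 0.28 × 0.2887 = 0.0808
d₁ = [ln(340/390) + (0.077 + 0.28²/2)·0.08333] / 0.0808 = [-0.1372 + 0.0097] / 0.0808 = -1.5776 ⇒ -1.58
d₂ = d₁ − σ√T = -1.5776 − 0.0808 = -1.6585 ⇒ -1.66
exp(−rT) = exp(−0.077·0.08333) = 0.9936
N(−d₂) = N(1.66) = 0.9515;  N(−d₁) = N(1.58) = 0.9429
P = 390·0.9936·0.9515 − 340·0.9429 = 368.7101 − 320.5860 = 48.1241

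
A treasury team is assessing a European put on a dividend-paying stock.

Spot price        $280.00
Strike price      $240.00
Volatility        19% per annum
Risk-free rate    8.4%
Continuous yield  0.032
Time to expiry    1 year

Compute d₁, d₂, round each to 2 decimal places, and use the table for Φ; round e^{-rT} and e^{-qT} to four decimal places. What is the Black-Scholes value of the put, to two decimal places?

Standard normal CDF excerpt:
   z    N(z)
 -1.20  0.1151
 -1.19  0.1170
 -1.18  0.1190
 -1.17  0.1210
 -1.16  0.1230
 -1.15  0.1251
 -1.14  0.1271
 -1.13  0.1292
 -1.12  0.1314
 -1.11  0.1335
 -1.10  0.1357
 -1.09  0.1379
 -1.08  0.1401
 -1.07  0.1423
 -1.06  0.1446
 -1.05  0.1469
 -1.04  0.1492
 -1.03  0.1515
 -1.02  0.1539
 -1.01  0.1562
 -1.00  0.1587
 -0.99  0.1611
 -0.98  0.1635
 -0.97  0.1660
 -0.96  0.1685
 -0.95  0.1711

$3.28

T = 1;  σ√T = 0.1900
ln(S/K) + (r − q + σ²/2)T = ln(280/240) + (0.084 − 0.032 + 0.19²/2)·1 = 0.1542 + 0.0701 = 0.2242
d₁ = 0.2242 / 0.1900 = 1.1800 ≈ 1.18
d₂ = d₁ − σ√T = 1.1800 − 0.1900 = 0.9900 ≈ 0.99
e^(−qT) = e^(−0.032·1) = 0.9685;  e^(−rT) = e^(−0.084·1) = 0.9194
N(−d₂) = N(-0.99) = 0.1611;  N(−d₁) = N(-1.18) = 0.1190
P = 240·0.9194·0.1611 − 280·0.9685·0.1190 = 35.5477 − 32.2704 = 3.2773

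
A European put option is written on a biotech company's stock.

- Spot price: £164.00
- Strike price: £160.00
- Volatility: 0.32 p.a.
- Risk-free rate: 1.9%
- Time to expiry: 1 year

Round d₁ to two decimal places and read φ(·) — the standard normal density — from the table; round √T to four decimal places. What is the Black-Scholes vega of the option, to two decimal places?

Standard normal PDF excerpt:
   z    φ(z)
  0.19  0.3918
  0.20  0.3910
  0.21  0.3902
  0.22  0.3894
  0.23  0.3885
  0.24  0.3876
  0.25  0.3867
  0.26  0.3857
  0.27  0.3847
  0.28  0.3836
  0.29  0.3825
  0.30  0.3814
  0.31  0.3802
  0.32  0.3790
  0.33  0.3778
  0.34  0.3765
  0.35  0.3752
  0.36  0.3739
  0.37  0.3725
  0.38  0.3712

T = 1;  σ√T = 0.3200
ln(S/K) + (r + σ²/2)T = ln(164/160) + (0.019 + 0.32²/2)·1 = 0.0247 + 0.0702 = 0.0949
d₁ = 0.0949 / 0.3200 = 0.2965 ⇒ 0.30
√T = √1 = 1.0000
φ(d₁) = φ(0.30) = 0.3814
vega = S·φ(d₁)·√T = 164·0.3814·1.0000 = 62.5496

62.55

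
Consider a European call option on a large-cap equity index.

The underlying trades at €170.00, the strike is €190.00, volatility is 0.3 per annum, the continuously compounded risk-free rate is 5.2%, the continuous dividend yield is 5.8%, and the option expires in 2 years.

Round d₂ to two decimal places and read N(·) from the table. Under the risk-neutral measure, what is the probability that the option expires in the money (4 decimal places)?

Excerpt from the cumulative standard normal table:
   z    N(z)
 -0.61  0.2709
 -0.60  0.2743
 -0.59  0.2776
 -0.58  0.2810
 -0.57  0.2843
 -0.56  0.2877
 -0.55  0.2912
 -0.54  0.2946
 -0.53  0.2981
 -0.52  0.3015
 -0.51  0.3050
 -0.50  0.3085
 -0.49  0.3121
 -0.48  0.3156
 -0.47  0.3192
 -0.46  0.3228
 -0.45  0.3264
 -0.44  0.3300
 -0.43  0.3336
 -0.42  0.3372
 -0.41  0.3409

0.3085

σ√T = 0.3·√2 = 0.4243
d₁ = [ln(170/190) + (0.052 − 0.058 + 0.3²/2)·2] / 0.4243 = [-0.1112 + 0.0780] / 0.4243 = -0.0783 → -0.08
d₂ = d₁ − σ√T = -0.0783 − 0.4243 = -0.5026 → -0.50
Pr(exercise) under Q = N(d₂) = 0.3085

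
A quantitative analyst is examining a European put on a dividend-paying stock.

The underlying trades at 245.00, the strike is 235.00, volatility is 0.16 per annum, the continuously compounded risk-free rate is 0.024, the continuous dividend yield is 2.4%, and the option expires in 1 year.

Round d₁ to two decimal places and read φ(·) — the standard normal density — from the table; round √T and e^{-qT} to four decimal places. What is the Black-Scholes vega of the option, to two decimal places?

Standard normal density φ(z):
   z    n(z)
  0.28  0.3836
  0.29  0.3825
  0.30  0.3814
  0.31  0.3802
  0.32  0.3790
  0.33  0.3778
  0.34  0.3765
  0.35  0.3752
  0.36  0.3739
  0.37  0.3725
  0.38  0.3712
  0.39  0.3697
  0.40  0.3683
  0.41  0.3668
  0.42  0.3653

90.06

σ√T = 0.16 × 1.0000 = 0.1600
d₁ = [ln(245/235) + (0.024 − 0.024 + ½·0.16²)·1] / (σ√T) = (0.0417 + 0.0128) / 0.1600 = 0.3405 which rounds to 0.34
√T = √1 = 1.0000
φ(d₁) = φ(0.34) = 0.3765
e^(−qT) = e^(−0.024·1) = 0.9763
vega = S·e^(−qT)·φ(d₁)·√T = 245·0.9763·0.3765·1.0000 = 90.0564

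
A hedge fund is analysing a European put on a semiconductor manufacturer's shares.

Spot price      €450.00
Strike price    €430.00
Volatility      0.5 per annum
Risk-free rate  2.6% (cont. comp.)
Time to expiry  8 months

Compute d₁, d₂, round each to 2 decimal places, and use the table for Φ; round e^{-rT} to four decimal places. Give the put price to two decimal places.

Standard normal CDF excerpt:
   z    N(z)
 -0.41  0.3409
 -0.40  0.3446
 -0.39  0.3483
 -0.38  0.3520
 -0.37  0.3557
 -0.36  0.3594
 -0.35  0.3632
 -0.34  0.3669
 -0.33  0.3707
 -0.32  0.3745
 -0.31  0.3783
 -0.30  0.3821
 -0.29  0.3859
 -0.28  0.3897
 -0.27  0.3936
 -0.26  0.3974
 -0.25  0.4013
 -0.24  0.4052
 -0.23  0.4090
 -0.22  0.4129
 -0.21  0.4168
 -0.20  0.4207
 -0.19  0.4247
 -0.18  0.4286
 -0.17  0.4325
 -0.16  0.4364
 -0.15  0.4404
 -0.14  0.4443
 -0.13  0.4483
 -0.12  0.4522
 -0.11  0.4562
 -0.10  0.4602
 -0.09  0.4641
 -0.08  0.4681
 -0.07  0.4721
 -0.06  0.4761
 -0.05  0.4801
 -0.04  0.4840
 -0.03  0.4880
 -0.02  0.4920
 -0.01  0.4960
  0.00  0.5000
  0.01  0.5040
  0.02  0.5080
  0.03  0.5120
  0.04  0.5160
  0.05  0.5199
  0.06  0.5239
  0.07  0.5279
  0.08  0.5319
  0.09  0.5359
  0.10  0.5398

€57.98

T = 0.6667;  σ√T = 0.4082
ln(S/K) + (r + σ²/2)T = ln(450/430) + (0.026 + 0.5²/2)·0.6667 = 0.0455 + 0.1007 = 0.1461
d₁ = 0.1461 / 0.4082 = 0.3579 ⇒ 0.36
d₂ = d₁ − σ√T = 0.3579 − 0.4082 = -0.0503 ⇒ -0.05
e^(−rT) = e^(−0.026·0.6667) = 0.9828
N(−d₂) = N(0.05) = 0.5199;  N(−d₁) = N(-0.36) = 0.3594
P = 430·0.9828·0.5199 − 450·0.3594 = 219.7118 − 161.7300 = 57.9818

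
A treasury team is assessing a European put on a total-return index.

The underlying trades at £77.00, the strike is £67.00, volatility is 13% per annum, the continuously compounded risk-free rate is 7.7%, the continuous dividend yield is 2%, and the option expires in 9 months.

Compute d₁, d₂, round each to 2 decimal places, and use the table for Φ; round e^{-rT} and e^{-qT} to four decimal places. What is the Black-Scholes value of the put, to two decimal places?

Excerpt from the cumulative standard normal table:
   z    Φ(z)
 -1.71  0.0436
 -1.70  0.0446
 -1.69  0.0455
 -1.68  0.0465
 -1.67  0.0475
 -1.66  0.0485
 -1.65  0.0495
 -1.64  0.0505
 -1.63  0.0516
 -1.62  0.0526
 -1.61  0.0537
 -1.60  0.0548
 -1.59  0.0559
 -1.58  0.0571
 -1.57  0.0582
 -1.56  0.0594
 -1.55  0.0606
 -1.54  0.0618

σ√T = 0.13 × 0.8660 = 0.1126
d₁ = [ln(77/67) + (0.077 − 0.02 + 0.13²/2)·0.75] / 0.1126 = [0.1391 + 0.0491] / 0.1126 = 1.6717 which rounds to 1.67
d₂ = d₁ − σ√T = 1.6717 − 0.1126 = 1.5591 which rounds to 1.56
e^(−qT) = e^(−0.02·0.75) = 0.9851;  e^(−rT) = e^(−0.077·0.75) = 0.9439
N(−d₂) = N(-1.56) = 0.0594;  N(−d₁) = N(-1.67) = 0.0475
P = 67·0.9439·0.0594 − 77·0.9851·0.0475 = 3.7565 − 3.6030 = 0.1535

£0.15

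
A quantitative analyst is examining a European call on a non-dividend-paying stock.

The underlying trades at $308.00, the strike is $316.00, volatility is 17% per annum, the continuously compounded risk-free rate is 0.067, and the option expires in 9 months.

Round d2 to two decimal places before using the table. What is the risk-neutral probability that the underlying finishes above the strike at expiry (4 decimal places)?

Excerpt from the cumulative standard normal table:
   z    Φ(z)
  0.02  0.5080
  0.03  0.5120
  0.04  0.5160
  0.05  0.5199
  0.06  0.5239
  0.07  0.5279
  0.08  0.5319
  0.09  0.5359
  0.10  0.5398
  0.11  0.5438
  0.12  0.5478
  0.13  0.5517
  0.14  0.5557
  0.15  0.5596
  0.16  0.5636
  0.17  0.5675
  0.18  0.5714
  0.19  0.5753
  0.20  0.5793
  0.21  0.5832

σ√T = 0.17 × 0.8660 = 0.1472
d₁ = [ln(308/316) + (0.067 + 0.17²/2)·0.75] / 0.1472 = [-0.0256 + 0.0611] / 0.1472 = 0.2408 which rounds to 0.24
d₂ = d₁ − σ√T = 0.2408 − 0.1472 = 0.0935 which rounds to 0.09
Pr(exercise) under Q = N(d₂) = 0.5359

0.5359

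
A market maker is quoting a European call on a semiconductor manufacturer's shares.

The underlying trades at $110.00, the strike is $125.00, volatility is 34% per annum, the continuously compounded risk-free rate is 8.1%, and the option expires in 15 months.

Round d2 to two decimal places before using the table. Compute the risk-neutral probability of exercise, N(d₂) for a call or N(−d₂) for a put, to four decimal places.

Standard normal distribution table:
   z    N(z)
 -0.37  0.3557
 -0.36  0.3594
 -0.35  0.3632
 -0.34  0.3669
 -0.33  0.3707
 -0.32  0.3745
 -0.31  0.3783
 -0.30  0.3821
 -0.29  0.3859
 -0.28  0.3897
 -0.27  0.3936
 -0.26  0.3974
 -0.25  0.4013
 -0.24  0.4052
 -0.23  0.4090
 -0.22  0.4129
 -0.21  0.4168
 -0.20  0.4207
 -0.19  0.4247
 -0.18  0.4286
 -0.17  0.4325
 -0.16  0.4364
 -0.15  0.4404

T = 1.25;  σ√T = 0.3801
d₁ = [ln(110/125) + (0.081 + 0.34²/2)·1.25] / 0.3801 = [-0.1278 + 0.1735] / 0.3801 = 0.1201 which rounds to 0.12
d₂ = d₁ − σ√T = 0.1201 − 0.3801 = -0.2600 which rounds to -0.26
Pr(exercise) under Q = N(d₂) = 0.3974

0.3974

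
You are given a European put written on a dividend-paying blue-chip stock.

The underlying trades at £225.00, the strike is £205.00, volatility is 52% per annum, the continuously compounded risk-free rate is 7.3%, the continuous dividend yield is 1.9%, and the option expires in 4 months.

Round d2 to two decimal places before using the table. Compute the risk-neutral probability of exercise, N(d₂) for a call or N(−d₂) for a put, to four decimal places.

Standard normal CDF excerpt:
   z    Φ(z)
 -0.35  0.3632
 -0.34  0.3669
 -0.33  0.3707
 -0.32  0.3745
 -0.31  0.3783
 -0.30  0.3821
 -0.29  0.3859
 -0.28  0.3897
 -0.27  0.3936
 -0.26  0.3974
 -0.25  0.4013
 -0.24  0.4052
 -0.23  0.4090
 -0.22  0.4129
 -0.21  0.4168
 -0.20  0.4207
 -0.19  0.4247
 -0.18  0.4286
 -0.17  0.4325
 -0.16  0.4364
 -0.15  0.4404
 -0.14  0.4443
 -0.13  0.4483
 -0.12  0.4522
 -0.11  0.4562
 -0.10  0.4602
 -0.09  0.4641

0.4129

σ√T = 0.52·√0.3333 = 0.3002
d₁ = [ln(225/205) + (0.073 − 0.019 + ½·0.52²)·0.3333] / (σ√T) = (0.0931 + 0.0631) / 0.3002 = 0.5201 which rounds to 0.52
d₂ = 0.5201 − 0.3002 = 0.2199 which rounds to 0.22
Risk-neutral Pr[S_T < K] = N(−d₂) = N(-0.22) = 0.4129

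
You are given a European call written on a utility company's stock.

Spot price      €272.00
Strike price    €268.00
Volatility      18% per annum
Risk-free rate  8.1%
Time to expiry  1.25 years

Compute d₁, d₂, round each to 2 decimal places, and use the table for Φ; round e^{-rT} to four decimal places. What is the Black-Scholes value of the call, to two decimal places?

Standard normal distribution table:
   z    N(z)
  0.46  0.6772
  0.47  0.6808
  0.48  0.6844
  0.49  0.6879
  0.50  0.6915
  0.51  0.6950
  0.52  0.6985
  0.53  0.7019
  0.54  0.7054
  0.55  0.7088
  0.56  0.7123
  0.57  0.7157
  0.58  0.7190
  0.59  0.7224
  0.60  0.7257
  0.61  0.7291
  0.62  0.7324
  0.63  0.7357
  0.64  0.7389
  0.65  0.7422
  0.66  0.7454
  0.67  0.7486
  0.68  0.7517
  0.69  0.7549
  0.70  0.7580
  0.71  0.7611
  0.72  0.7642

€38.71

σ√T = 0.18 × 1.1180 = 0.2012
d₁ = [ln(272/268) + (0.081 + ½·0.18²)·1.25] / (σ√T) = (0.0148 + 0.1215) / 0.2012 = 0.6774 → 0.68
d₂ = 0.6774 − 0.2012 = 0.4761 → 0.48
exp(−rT) = exp(−0.081·1.25) = 0.9037
N(d₁) = N(0.68) = 0.7517;  N(d₂) = N(0.48) = 0.6844
C = 272·0.7517 − 268·0.9037·0.6844 = 204.4624 − 165.7559 = 38.7065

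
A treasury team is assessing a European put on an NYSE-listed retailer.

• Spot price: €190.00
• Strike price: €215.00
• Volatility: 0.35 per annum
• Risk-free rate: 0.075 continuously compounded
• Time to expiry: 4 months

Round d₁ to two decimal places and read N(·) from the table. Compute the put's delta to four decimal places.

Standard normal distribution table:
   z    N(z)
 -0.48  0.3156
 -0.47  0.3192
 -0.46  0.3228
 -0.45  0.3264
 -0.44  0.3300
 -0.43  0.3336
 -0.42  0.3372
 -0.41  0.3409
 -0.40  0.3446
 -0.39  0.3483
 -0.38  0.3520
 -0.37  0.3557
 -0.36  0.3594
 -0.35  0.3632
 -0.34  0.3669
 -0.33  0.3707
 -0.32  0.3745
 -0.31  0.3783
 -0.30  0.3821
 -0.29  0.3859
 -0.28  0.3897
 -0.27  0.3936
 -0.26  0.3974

T = 0.3333;  σ√T = 0.2021
ln(S/K) + (r + σ²/2)T = ln(190/215) + (0.075 + 0.35²/2)·0.3333 = -0.1236 + 0.0454 = -0.0782
d₁ = -0.0782 / 0.2021 = -0.3870 → -0.39
N(d₁) = N(-0.39) = 0.3483
Δ_put = N(d₁) − 1 = 0.3483 − 1 = -0.6517

-0.6517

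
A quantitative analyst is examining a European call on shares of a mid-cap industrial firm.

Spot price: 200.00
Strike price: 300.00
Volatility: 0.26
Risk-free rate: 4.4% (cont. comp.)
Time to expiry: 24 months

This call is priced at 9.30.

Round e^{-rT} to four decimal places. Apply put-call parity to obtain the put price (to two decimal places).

84.04

e^(−rT) = e^(−0.044·2) = 0.9158
Put-call parity: C − P = S − K·e^(−rT) = 200 − 300·0.9158 = 200 − 274.7400 = -74.7400
P = C − (C − P) = 9.30 − (-74.7400) = 84.0400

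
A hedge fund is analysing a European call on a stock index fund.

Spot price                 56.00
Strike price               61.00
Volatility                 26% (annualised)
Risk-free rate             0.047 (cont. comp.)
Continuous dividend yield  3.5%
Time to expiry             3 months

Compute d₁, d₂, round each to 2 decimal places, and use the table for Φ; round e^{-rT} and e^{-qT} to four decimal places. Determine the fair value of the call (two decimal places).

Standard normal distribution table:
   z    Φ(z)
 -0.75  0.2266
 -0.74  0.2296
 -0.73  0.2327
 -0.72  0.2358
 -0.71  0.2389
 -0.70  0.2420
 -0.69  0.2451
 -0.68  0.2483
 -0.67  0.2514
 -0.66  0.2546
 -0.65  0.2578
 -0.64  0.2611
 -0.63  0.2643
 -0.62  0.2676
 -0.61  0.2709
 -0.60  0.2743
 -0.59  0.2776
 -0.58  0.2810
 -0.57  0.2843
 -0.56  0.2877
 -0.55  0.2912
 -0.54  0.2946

1.19

T = 0.25;  σ√T = 0.1300
ln(S/K) + (r − q + σ²/2)T = ln(56/61) + (0.047 − 0.035 + 0.26²/2)·0.25 = -0.0855 + 0.0115 = -0.0741
d₁ = -0.0741 / 0.1300 = -0.5698 which rounds to -0.57
d₂ = d₁ − σ√T = -0.5698 − 0.1300 = -0.6998 which rounds to -0.70
exp(−qT) = exp(−0.035·0.25) = 0.9913;  exp(−rT) = exp(−0.047·0.25) = 0.9883
C = 56·0.9913·N(-0.57) − 61·0.9883·N(-0.70) = 56·0.9913·0.2843 − 61·0.9883·0.2420 = 15.7823 − 14.5893 = 1.1930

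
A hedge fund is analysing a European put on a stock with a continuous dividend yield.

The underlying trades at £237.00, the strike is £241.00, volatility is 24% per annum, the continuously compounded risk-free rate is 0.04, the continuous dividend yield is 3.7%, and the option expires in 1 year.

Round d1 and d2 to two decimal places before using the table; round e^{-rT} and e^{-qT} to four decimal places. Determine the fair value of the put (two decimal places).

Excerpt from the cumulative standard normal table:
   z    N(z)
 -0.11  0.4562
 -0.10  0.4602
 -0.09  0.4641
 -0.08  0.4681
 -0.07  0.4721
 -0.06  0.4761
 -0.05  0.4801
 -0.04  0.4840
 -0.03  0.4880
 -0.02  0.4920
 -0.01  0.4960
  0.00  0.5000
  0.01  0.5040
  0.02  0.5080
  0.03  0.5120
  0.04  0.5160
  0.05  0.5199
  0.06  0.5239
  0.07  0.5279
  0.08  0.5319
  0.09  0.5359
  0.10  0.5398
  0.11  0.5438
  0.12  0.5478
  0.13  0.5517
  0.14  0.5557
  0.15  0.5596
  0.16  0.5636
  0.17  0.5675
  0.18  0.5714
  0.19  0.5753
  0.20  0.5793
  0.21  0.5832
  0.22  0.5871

£23.57

σ√T = 0.24 × 1.0000 = 0.2400
d₁ = [ln(237/241) + (0.04 − 0.037 + ½·0.24²)·1] / (σ√T) = (-0.0167 + 0.0318) / 0.2400 = 0.0628 which rounds to 0.06
d₂ = 0.0628 − 0.2400 = -0.1772 which rounds to -0.18
exp(−qT) = exp(−0.037·1) = 0.9637;  exp(−rT) = exp(−0.04·1) = 0.9608
N(−d₂) = N(0.18) = 0.5714;  N(−d₁) = N(-0.06) = 0.4761
P = 241·0.9608·0.5714 − 237·0.9637·0.4761 = 132.3093 − 108.7398 = 23.5695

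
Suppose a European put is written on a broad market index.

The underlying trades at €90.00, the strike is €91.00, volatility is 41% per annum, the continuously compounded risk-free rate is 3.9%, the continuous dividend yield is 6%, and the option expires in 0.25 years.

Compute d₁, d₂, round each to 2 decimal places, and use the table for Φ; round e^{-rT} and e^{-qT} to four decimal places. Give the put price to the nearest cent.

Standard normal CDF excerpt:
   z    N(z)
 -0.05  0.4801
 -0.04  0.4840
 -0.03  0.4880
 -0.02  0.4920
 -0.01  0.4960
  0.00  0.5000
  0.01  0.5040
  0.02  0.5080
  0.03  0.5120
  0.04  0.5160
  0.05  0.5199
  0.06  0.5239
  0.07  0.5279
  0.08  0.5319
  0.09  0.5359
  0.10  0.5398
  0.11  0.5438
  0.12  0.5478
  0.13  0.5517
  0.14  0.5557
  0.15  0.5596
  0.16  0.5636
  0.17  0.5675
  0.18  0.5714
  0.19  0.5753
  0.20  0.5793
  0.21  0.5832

σ√T = 0.41 × 0.5000 = 0.2050
d₁ = [ln(90/91) + (0.039 − 0.06 + ½·0.41²)·0.25] / (σ√T) = (-0.0110 + 0.0158) / 0.2050 = 0.0230 ≈ 0.02
d₂ = 0.0230 − 0.2050 = -0.1820 ≈ -0.18
e^(−qT) = e^(−0.06·0.25) = 0.9851;  e^(−rT) = e^(−0.039·0.25) = 0.9903
N(−d₂) = N(0.18) = 0.5714;  N(−d₁) = N(-0.02) = 0.4920
P = 91·0.9903·0.5714 − 90·0.9851·0.4920 = 51.4930 − 43.6202 = 7.8728

€7.87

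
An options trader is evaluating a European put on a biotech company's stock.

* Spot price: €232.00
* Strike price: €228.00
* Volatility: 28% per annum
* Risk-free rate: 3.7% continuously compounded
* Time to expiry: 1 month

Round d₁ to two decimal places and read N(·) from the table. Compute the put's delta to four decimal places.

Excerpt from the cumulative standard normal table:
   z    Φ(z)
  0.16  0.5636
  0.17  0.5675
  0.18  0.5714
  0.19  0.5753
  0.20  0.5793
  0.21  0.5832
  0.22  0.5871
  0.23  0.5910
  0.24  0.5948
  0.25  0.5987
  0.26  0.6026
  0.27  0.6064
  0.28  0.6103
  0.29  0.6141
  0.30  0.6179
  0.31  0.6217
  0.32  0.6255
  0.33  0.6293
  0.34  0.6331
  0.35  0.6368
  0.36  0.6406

-0.3859

T = 0.08333;  σ√T = 0.0808
d₁ = [ln(232/228) + (0.037 + ½·0.28²)·0.08333] / (σ√T) = (0.0174 + 0.0063) / 0.0808 = 0.2937 ⇒ 0.29
N(d₁) = N(0.29) = 0.6141
Δ_put = N(d₁) − 1 = 0.6141 − 1 = -0.3859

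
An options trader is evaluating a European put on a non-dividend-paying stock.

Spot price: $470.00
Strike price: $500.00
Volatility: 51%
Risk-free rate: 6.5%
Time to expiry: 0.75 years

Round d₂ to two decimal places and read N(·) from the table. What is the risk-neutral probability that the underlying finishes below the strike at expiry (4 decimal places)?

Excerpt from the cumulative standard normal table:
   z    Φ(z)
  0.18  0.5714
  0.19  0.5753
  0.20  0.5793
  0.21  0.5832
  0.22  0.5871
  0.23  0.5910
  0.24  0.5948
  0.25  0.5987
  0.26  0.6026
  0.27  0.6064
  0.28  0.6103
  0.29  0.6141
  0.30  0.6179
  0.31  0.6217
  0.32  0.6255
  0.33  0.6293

0.5987

σ√T = 0.51 × 0.8660 = 0.4417
d₁ = [ln(470/500) + (0.065 + 0.51²/2)·0.75] / 0.4417 = [-0.0619 + 0.1463] / 0.4417 = 0.1911 which rounds to 0.19
d₂ = d₁ − σ√T = 0.1911 − 0.4417 = -0.2506 which rounds to -0.25
Pr(exercise) under Q = N(−d₂) = N(0.25) = 0.5987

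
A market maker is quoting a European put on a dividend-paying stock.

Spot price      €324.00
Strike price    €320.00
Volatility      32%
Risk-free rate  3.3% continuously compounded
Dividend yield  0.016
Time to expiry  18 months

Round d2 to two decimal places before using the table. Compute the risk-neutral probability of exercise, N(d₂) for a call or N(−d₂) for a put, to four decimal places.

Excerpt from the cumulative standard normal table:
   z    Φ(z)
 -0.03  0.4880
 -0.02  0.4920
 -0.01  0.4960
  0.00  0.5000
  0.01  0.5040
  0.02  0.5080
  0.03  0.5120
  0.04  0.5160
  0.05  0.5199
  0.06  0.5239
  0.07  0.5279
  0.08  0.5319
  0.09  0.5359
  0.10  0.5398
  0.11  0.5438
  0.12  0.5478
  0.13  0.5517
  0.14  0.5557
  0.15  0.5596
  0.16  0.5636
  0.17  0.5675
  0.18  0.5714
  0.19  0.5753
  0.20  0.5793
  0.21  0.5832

0.5398

T = 1.5;  σ√T = 0.3919
d₁ = [ln(324/320) + (0.033 − 0.016 + 0.32²/2)·1.5] / 0.3919 = [0.0124 + 0.1023] / 0.3919 = 0.2927 ≈ 0.29
d₂ = d₁ − σ√T = 0.2927 − 0.3919 = -0.0992 ≈ -0.10
Risk-neutral Pr[S_T < K] = N(−d₂) = N(0.10) = 0.5398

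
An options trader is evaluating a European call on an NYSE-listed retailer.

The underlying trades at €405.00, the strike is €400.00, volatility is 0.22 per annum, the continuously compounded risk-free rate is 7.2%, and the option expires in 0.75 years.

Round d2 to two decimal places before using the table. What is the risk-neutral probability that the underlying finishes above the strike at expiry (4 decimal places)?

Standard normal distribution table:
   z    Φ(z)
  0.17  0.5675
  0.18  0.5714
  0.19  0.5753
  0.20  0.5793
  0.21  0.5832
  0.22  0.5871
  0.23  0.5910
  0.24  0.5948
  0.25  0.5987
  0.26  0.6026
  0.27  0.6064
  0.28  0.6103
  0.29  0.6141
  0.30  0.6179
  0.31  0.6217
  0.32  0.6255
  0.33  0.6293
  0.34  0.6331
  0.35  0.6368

T = 0.75;  σ√T = 0.1905
d₁ = [ln(405/400) + (0.072 + 0.22²/2)·0.75] / 0.1905 = [0.0124 + 0.0721] / 0.1905 = 0.4439 ⇒ 0.44
d₂ = d₁ − σ√T = 0.4439 − 0.1905 = 0.2534 ⇒ 0.25
Pr(exercise) under Q = N(d₂) = 0.5987

0.5987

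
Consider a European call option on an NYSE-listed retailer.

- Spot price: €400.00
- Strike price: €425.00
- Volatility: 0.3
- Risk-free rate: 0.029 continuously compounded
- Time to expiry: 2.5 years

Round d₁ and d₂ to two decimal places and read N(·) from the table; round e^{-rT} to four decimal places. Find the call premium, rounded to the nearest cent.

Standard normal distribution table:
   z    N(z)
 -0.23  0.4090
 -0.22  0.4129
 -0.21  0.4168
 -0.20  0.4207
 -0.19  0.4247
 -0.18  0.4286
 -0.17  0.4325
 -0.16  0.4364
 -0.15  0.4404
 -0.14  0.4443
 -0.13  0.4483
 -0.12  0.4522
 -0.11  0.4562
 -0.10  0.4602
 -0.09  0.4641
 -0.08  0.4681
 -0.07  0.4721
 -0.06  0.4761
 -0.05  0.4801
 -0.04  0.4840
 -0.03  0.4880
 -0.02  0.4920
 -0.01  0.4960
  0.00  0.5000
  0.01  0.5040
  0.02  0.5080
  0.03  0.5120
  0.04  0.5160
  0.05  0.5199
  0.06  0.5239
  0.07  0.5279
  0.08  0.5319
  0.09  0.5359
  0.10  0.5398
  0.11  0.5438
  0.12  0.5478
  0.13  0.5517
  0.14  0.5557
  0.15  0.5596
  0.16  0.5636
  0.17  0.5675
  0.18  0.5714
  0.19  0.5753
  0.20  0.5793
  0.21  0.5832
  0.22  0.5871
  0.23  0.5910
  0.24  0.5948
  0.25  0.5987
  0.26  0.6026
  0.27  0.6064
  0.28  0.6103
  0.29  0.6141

€76.28

σ√T = 0.3 × 1.5811 = 0.4743
d₁ = [ln(400/425) + (0.029 + 0.3²/2)·2.5] / 0.4743 = [-0.0606 + 0.1850] / 0.4743 = 0.2622 ≈ 0.26
d₂ = d₁ − σ√T = 0.2622 − 0.4743 = -0.2121 ≈ -0.21
e^(−rT) = e^(−0.029·2.5) = 0.9301
C = 400·N(0.26) − 425·0.9301·N(-0.21) = 400·0.6026 − 425·0.9301·0.4168 = 241.0400 − 164.7579 = 76.2821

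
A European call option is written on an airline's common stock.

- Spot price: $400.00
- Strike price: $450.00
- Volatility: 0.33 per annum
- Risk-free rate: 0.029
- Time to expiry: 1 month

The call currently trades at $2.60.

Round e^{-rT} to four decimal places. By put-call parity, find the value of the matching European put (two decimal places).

exp(−rT) = exp(−0.029·0.08333) = 0.9976
Put-call parity: C − P = S − K·e^(−rT) = 400 − 450·0.9976 = 400 − 448.9200 = -48.9200
P = C − (C − P) = 2.60 − (-48.9200) = 51.5200

$51.52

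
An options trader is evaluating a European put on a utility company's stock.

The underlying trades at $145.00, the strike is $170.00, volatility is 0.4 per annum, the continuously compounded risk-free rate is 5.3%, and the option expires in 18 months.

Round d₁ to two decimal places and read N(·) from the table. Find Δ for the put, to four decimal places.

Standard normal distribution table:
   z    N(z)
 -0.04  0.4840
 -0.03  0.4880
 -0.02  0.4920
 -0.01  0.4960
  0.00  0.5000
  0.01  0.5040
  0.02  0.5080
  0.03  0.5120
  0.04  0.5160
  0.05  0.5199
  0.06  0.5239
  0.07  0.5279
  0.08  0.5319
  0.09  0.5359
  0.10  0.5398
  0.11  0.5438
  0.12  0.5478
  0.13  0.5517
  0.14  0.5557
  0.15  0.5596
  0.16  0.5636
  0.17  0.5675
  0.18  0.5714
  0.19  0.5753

-0.4681

T = 1.5;  σ√T = 0.4899
d₁ = [ln(145/170) + (0.053 + ½·0.4²)·1.5] / (σ√T) = (-0.1591 + 0.1995) / 0.4899 = 0.0825 ⇒ 0.08
N(d₁) = N(0.08) = 0.5319
Δ_put = N(d₁) − 1 = 0.5319 − 1 = -0.4681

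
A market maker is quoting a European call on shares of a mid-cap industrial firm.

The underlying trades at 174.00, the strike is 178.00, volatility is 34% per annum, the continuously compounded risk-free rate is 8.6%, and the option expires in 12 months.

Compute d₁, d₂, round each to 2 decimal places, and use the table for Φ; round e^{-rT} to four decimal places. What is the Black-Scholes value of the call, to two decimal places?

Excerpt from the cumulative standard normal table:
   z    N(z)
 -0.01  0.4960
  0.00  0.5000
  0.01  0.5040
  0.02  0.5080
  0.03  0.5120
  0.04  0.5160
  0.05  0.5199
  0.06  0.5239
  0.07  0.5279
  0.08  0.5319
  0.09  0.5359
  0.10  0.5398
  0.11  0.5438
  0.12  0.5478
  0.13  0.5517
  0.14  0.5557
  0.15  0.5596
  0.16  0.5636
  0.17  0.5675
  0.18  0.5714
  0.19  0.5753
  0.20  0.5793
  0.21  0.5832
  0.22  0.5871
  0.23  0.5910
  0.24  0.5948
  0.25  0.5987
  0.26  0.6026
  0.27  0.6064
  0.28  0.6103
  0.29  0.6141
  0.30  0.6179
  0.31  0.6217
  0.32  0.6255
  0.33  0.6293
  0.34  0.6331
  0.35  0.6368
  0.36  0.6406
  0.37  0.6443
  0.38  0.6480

T = 1;  σ√T = 0.3400
d₁ = [ln(174/178) + (0.086 + 0.34²/2)·1] / 0.3400 = [-0.0227 + 0.1438] / 0.3400 = 0.3561 which rounds to 0.36
d₂ = d₁ − σ√T = 0.3561 − 0.3400 = 0.0161 which rounds to 0.02
e^(−rT) = e^(−0.086·1) = 0.9176
N(d₁) = N(0.36) = 0.6406;  N(d₂) = N(0.02) = 0.5080
C = 174·0.6406 − 178·0.9176·0.5080 = 111.4644 − 82.9731 = 28.4913

28.49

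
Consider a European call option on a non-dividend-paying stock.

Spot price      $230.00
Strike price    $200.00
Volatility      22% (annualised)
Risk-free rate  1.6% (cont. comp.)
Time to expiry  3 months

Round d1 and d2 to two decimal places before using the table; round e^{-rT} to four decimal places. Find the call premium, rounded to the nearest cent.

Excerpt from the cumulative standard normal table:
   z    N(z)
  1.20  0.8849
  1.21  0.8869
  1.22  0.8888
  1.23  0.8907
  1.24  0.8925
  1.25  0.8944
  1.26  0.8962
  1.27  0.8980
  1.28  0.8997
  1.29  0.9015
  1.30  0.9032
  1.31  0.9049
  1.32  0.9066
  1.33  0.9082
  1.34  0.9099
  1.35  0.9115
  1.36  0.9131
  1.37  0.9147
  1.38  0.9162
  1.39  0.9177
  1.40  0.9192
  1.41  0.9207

$31.85

T = 0.25;  σ√T = 0.1100
d₁ = [ln(230/200) + (0.016 + ½·0.22²)·0.25] / (σ√T) = (0.1398 + 0.0100) / 0.1100 = 1.3619 which rounds to 1.36
d₂ = 1.3619 − 0.1100 = 1.2519 which rounds to 1.25
e^(−rT) = e^(−0.016·0.25) = 0.9960
N(d₁) = N(1.36) = 0.9131;  N(d₂) = N(1.25) = 0.8944
C = 230·0.9131 − 200·0.9960·0.8944 = 210.0130 − 178.1645 = 31.8485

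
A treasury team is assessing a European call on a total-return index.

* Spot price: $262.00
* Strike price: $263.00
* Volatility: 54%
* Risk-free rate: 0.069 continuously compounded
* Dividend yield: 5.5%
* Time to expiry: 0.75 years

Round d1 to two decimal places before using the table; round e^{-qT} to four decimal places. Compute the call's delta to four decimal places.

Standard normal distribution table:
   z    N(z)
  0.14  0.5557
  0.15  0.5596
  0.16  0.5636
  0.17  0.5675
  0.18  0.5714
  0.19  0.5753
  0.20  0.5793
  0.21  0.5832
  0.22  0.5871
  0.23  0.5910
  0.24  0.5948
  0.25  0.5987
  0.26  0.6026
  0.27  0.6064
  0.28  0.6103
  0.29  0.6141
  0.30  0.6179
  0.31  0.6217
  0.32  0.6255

0.5745

σ√T = 0.54 × 0.8660 = 0.4677
ln(S/K) + (r − q + σ²/2)T = ln(262/263) + (0.069 − 0.055 + 0.54²/2)·0.75 = -0.0038 + 0.1199 = 0.1160
d₁ = 0.1160 / 0.4677 = 0.2481 → 0.25
N(d₁) = N(0.25) = 0.5987
Δ_call = exp(−qT)·N(d₁) = 0.9596·0.5987 = 0.5745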